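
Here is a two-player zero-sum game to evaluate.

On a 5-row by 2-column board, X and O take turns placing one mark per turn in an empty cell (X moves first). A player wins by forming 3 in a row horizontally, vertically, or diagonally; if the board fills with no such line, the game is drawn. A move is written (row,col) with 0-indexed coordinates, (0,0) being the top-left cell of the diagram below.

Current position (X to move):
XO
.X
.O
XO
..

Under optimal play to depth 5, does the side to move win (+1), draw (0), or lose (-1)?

value(XO/.X/.O/XO/.., X) = 0

[XO/.X/.O/XO/..] X move#1: (1,0):-1/XO/XX/.O/XO/.., (2,0):-1/XO/.X/XO/XO/.., (4,0):-1/XO/.X/.O/XO/X., (4,1):+0/XO/.X/.O/XO/.X*
[XO/.X/.O/XO/.X] O move#2: (1,0):+0/XO/OX/.O/XO/.X*, (2,0):+0/XO/.X/OO/XO/.X, (4,0):+0/XO/.X/.O/XO/OX
[XO/OX/.O/XO/.X] X move#3: (2,0):+0/XO/OX/XO/XO/.X*, (4,0):+0/XO/OX/.O/XO/XX
[XO/OX/XO/XO/.X] O move#4: (4,0):+0/XO/OX/XO/XO/OX*
[XO/OX/XO/XO/OX] end (terminal +0, X#5); searched XO/.X/.O/XO/.. to 5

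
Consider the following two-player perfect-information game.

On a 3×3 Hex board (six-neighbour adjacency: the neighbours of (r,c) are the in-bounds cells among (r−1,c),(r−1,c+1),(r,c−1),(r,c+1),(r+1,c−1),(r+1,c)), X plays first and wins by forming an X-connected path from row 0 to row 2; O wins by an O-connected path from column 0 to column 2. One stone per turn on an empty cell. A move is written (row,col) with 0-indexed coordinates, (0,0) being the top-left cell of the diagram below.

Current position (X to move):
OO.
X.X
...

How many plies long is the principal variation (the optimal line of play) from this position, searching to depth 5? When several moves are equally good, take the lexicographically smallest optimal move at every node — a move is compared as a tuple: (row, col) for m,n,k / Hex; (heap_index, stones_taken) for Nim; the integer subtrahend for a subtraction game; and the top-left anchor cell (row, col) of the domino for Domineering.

[OO./X.X/...] X move#1: (0,2):+1/OOX/X.X/...*, (1,1):-1/OO./XXX/..., (2,0):-1/OO./X.X/X.., (2,1):-1/OO./X.X/.X., (2,2):-1/OO./X.X/..X
[OOX/X.X/...] O move#2: (1,1):-1/OOX/XOX/...*, (2,0):-1/OOX/X.X/O.., (2,1):-1/OOX/X.X/.O., (2,2):-1/OOX/X.X/..O
[OOX/XOX/...] X move#3: (2,0):+1/OOX/XOX/X..*, (2,1):+1/OOX/XOX/.X., (2,2):+1/OOX/XOX/..X
[OOX/XOX/X..] O move#4: (2,1):-1/OOX/XOX/XO.*, (2,2):-1/OOX/XOX/X.O
[OOX/XOX/XO.] X move#5: (2,2):+1/OOX/XOX/XOX*
[OOX/XOX/XOX] end (terminal -1, O#6); searched OO./X.X/... to 5

PV length from [OO./X.X/...]: 5 plies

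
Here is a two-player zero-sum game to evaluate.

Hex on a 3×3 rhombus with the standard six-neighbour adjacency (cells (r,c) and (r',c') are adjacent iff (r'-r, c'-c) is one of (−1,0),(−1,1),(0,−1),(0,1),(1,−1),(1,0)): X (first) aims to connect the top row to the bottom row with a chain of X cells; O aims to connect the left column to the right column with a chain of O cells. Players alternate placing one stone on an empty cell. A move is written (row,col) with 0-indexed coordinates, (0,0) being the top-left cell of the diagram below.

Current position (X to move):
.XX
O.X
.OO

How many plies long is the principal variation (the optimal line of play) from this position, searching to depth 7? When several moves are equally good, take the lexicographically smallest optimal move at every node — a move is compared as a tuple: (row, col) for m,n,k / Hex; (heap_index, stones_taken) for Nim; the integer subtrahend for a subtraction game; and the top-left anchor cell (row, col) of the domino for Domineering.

PV length from [.XX/O.X/.OO]: 2 plies

p1 X@[.XX/O.X/.OO]: (0,0)[XXX/O.X/.OO]-1* (1,1)[.XX/OXX/.OO]-1 (2,0)[.XX/O.X/XOO]-1
p2 O@[XXX/O.X/.OO]: (1,1)[XXX/OOX/.OO]+1* (2,0)[XXX/O.X/OOO]+1
p3 X@[XXX/OOX/.OO] terminal -1; root [.XX/O.X/.OO] d7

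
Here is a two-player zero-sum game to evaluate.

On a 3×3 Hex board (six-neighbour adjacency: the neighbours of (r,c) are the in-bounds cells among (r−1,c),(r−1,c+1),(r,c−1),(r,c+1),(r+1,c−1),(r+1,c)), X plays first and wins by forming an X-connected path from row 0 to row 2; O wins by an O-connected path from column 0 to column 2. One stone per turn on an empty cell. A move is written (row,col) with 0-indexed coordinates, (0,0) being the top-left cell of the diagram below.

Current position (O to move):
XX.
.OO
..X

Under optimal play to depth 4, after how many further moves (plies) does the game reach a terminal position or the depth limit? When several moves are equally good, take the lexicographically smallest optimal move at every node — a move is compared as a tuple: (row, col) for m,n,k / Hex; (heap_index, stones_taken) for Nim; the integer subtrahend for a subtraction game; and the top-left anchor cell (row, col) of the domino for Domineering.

PV length from [XX./.OO/..X]: 3 plies

[XX./.OO/..X] O move#1: (0,2):+1/XXO/.OO/..X*, (1,0):+1/XX./OOO/..X, (2,0):+1/XX./.OO/O.X, (2,1):+1/XX./.OO/.OX
[XXO/.OO/..X] X move#2: (1,0):-1/XXO/XOO/..X*, (2,0):-1/XXO/.OO/X.X, (2,1):-1/XXO/.OO/.XX
[XXO/XOO/..X] O move#3: (2,0):+1/XXO/XOO/O.X*, (2,1):-1/XXO/XOO/.OX
[XXO/XOO/O.X] end (terminal -1, X#4); searched XX./.OO/..X to 4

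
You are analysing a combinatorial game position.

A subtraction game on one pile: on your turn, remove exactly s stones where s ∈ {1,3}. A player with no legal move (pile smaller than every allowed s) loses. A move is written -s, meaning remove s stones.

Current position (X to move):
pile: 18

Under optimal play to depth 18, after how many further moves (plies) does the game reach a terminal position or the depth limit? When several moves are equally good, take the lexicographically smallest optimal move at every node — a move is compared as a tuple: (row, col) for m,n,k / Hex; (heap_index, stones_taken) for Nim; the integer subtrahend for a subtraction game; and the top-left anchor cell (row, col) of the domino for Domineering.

[18] X move#1: -1:-1/17*, -3:-1/15
[17] O move#2: -1:+1/16*, -3:+1/14
[16] X move#3: -1:-1/15*, -3:-1/13
[15] O move#4: -1:+1/14*, -3:+1/12
[14] X move#5: -1:-1/13*, -3:-1/11
[13] O move#6: -1:+1/12*, -3:+1/10
[12] X move#7: -1:-1/11*, -3:-1/9
[11] O move#8: -1:+1/10*, -3:+1/8
[10] X move#9: -1:-1/9*, -3:-1/7
[9] O move#10: -1:+1/8*, -3:+1/6
[8] X move#11: -1:-1/7*, -3:-1/5
[7] O move#12: -1:+1/6*, -3:+1/4
[6] X move#13: -1:-1/5*, -3:-1/3
[5] O move#14: -1:+1/4*, -3:+1/2
[4] X move#15: -1:-1/3*, -3:-1/1
[3] O move#16: -1:+1/2*, -3:+1/0
[2] X move#17: -1:-1/1*
[1] O move#18: -1:+1/0*
[0] end (terminal -1, X#19); searched 18 to 18

PV length from [18]: 18 plies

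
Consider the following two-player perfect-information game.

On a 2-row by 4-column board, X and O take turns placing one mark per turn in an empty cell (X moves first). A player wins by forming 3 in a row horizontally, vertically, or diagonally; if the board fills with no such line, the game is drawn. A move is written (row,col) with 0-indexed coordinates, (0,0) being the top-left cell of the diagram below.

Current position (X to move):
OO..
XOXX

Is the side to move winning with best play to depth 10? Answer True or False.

X winning at [OO../XOXX]: False

p1 X@[OO../XOXX]: (0,2)[OOX./XOXX]+0* (0,3)[OO.X/XOXX]-1
p2 O@[OOX./XOXX]: (0,3)[OOXO/XOXX]+0*
p3 X@[OOXO/XOXX] terminal +0; root [OO../XOXX] d10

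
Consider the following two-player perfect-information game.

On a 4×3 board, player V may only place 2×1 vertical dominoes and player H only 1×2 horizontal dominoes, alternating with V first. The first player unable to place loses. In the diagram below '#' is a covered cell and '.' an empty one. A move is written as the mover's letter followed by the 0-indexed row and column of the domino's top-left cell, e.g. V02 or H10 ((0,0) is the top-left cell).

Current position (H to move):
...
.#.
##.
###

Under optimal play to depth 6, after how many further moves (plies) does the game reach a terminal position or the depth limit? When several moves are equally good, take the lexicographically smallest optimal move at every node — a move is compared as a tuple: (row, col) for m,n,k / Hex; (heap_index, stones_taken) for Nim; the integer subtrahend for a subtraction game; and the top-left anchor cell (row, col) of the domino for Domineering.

ply 1, H at .../.#./##./### | H00=-1→##./.#./##./###*; H01=-1→.##/.#./##./###
ply 2, V at ##./.#./##./### | V02=+1→###/.##/##./###*; V12=+1→##./.##/###/###
ply 3: ###/.##/##./### is terminal -1 (H); from .../.#./##./### depth 6

PV length from [.../.#./##./###]: 2 plies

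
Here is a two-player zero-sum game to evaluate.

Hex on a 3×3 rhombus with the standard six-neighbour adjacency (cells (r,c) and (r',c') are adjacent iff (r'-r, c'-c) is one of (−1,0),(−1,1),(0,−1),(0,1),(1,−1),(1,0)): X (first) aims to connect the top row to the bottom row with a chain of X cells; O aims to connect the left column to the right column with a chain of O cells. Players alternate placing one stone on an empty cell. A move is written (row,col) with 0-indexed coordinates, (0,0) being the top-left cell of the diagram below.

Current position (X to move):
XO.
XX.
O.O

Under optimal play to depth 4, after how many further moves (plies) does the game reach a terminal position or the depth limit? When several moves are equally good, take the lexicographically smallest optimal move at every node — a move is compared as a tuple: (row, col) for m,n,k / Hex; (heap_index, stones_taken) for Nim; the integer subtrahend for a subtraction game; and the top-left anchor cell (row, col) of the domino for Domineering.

PV length from [XO./XX./O.O]: 1 ply

p1 X@[XO./XX./O.O]: (0,2)[XOX/XX./O.O]-1 (1,2)[XO./XXX/O.O]-1 (2,1)[XO./XX./OXO]+1*
p2 O@[XO./XX./OXO] terminal -1; root [XO./XX./O.O] d4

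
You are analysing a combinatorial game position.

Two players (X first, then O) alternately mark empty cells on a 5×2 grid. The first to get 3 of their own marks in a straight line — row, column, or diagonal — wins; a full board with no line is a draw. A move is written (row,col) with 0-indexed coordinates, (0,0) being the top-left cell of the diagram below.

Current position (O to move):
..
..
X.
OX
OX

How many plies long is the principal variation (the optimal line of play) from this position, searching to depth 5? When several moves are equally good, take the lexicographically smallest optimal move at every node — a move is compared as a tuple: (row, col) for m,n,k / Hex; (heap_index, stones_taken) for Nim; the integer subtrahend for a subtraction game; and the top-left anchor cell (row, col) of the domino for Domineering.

PV length from [../../X./OX/OX]: 5 plies

p1 O@[../../X./OX/OX]: (0,0)[O./../X./OX/OX]-1 (0,1)[.O/../X./OX/OX]-1 (1,0)[../O./X./OX/OX]-1 (1,1)[../.O/X./OX/OX]-1 (2,1)[../../XO/OX/OX]+0*
p2 X@[../../XO/OX/OX]: (0,0)[X./../XO/OX/OX]+0* (0,1)[.X/../XO/OX/OX]+0 (1,0)[../X./XO/OX/OX]+0 (1,1)[../.X/XO/OX/OX]+0
p3 O@[X./../XO/OX/OX]: (0,1)[XO/../XO/OX/OX]-1 (1,0)[X./O./XO/OX/OX]+0* (1,1)[X./.O/XO/OX/OX]-1
p4 X@[X./O./XO/OX/OX]: (0,1)[XX/O./XO/OX/OX]+0* (1,1)[X./OX/XO/OX/OX]+0
p5 O@[XX/O./XO/OX/OX]: (1,1)[XX/OO/XO/OX/OX]+0*
p6 X@[XX/OO/XO/OX/OX] terminal +0; root [../../X./OX/OX] d5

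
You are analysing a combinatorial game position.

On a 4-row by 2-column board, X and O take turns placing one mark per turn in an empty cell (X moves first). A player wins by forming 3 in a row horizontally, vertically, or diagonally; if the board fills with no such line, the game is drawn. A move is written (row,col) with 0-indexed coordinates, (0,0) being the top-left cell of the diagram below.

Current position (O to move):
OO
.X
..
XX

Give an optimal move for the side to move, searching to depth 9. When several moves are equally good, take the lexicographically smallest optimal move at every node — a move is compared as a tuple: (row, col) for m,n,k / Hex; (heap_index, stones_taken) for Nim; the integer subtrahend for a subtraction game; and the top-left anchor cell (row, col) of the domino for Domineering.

O's best at [OO/.X/../XX]: (2,1)

ply 1, O at OO/.X/../XX | (1,0)=-1→OO/OX/../XX; (2,0)=-1→OO/.X/O./XX; (2,1)=+0→OO/.X/.O/XX*
ply 2, X at OO/.X/.O/XX | (1,0)=+0→OO/XX/.O/XX*; (2,0)=+0→OO/.X/XO/XX
ply 3, O at OO/XX/.O/XX | (2,0)=+0→OO/XX/OO/XX*
ply 4: OO/XX/OO/XX is terminal +0 (X); from OO/.X/../XX depth 9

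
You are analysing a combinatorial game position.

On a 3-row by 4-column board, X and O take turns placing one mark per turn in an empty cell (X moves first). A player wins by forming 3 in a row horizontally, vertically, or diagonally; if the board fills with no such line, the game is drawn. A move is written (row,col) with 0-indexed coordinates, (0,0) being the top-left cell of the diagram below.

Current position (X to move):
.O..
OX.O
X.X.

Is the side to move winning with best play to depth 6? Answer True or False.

ply 1, X at .O../OX.O/X.X. | (0,0)=+1→XO../OX.O/X.X.*; (0,2)=+1→.OX./OX.O/X.X.; (0,3)=+1→.O.X/OX.O/X.X.; (1,2)=+1→.O../OXXO/X.X.; (2,1)=+1→.O../OX.O/XXX.; (2,3)=+1→.O../OX.O/X.XX
ply 2: XO../OX.O/X.X. is terminal -1 (O); from .O../OX.O/X.X. depth 6

X winning at [.O../OX.O/X.X.]: True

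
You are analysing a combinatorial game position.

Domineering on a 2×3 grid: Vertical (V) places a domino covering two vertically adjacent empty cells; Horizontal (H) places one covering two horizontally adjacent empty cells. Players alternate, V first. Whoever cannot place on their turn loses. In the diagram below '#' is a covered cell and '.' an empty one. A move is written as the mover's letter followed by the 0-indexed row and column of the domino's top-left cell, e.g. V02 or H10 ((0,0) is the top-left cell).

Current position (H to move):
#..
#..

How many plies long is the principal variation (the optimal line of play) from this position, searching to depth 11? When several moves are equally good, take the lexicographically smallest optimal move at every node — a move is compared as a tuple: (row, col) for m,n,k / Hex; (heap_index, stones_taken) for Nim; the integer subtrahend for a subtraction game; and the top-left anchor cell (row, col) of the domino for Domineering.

p1 H@[#../#..]: H01[###/#..]+1* H11[#../###]+1
p2 V@[###/#..] terminal -1; root [#../#..] d11

PV length from [#../#..]: 1 ply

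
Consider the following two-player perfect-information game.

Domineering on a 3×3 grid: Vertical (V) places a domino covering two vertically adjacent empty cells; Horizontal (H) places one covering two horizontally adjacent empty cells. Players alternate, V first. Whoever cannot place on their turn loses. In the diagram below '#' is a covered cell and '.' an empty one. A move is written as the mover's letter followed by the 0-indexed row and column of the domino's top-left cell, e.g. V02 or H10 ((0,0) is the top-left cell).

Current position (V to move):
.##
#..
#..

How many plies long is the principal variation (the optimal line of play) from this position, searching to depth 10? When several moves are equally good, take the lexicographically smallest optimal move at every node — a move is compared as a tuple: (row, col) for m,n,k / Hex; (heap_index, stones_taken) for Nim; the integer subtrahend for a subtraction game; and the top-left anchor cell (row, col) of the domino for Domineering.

p1 V@[.##/#../#..]: V11[.##/##./##.]+1* V12[.##/#.#/#.#]+1
p2 H@[.##/##./##.] terminal -1; root [.##/#../#..] d10

PV length from [.##/#../#..]: 1 ply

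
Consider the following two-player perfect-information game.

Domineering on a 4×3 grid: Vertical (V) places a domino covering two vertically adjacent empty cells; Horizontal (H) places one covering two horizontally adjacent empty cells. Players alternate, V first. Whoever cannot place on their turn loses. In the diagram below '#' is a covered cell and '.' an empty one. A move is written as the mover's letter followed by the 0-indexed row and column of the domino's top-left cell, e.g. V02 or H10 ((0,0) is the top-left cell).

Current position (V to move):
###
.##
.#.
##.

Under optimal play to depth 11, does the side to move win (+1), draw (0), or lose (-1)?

ply 1, V at ###/.##/.#./##. | V10=+1→###/###/##./##.*; V22=+1→###/.##/.##/###
ply 2: ###/###/##./##. is terminal -1 (H); from ###/.##/.#./##. depth 11

value(###/.##/.#./##., V) = +1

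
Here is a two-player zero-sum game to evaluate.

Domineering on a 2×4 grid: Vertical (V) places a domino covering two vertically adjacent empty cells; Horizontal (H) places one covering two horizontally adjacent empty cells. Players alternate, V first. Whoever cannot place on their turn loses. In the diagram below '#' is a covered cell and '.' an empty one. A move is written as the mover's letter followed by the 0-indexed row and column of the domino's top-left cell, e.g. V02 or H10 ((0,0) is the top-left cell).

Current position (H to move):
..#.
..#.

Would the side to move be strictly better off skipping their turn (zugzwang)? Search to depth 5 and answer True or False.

zugzwang(..#./..#., H) = False

p1 H@[..#./..#.]: H00[###./..#.]+1* H10[..#./###.]+1
p2 V@[###./..#.]: V03[####/..##]-1*
p3 H@[####/..##]: H10[####/####]+1*
p4 V@[####/####] terminal -1; root [..#./..#.] d5
pass branch (V moves first from the same position):
  | p1 V@[..#./..#.]: V00[#.#./#.#.]+1* V01[.##./.##.]+1 V03[..##/..##]-1
  | p2 H@[#.#./#.#.] terminal -1; root [..#./..#.] d5
H moving scores +1; H passing scores -1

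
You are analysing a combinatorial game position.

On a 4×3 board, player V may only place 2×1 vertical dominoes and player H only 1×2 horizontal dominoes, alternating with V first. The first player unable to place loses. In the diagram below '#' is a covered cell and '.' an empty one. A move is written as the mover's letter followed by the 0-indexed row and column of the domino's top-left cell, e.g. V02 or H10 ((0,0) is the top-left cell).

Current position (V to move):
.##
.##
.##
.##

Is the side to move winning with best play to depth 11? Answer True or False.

ply 1, V at .##/.##/.##/.## | V00=+1→###/###/.##/.##*; V10=+1→.##/###/###/.##; V20=+1→.##/.##/###/###
ply 2: ###/###/.##/.## is terminal -1 (H); from .##/.##/.##/.## depth 11

V winning at [.##/.##/.##/.##]: True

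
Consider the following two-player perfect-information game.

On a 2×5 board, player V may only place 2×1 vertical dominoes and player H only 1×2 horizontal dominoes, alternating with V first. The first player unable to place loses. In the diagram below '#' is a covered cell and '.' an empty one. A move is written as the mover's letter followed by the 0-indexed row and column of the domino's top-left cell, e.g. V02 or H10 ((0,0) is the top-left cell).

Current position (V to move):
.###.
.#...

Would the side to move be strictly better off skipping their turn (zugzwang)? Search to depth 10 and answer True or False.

p1 V@[.###./.#...]: V00[####./##...]-1 V04[.####/.#..#]+1*
p2 H@[.####/.#..#]: H12[.####/.####]-1*
p3 V@[.####/.####]: V00[#####/#####]+1*
p4 H@[#####/#####] terminal -1; root [.###./.#...] d10
if V skipped the turn, H would face:
~ p1 H@[.###./.#...]: H12[.###./.###.]-1* H13[.###./.#.##]-1
~ p2 V@[.###./.###.]: V00[####./####.]+1* V04[.####/.####]+1
~ p3 H@[####./####.] terminal -1; root [.###./.#...] d10
compare (V): move=+1 vs pass=+1

zugzwang(.###./.#..., V) = False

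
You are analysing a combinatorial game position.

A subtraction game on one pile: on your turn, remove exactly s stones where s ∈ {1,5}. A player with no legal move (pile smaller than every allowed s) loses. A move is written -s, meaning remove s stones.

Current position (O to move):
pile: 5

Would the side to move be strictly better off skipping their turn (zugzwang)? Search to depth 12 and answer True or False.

ply 1, O at 5 | -1=+1→4*; -5=+1→0
ply 2, X at 4 | -1=-1→3*
ply 3, O at 3 | -1=+1→2*
ply 4, X at 2 | -1=-1→1*
ply 5, O at 1 | -1=+1→0*
ply 6: 0 is terminal -1 (X); from 5 depth 12
if O skipped the turn, X would face:
~ ply 1, X at 5 | -1=+1→4*; -5=+1→0
~ ply 2, O at 4 | -1=-1→3*
~ ply 3, X at 3 | -1=+1→2*
~ ply 4, O at 2 | -1=-1→1*
~ ply 5, X at 1 | -1=+1→0*
~ ply 6: 0 is terminal -1 (O); from 5 depth 12
compare (O): move=+1 vs pass=-1

zugzwang(5, O) = False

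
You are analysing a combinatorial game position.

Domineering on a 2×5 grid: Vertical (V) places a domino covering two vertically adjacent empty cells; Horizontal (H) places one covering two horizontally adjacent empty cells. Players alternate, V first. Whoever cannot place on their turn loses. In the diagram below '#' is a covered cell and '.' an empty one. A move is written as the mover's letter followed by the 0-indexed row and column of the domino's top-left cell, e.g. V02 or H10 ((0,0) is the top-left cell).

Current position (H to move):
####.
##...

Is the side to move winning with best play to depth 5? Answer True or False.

H winning at [####./##...]: True

[####./##...] H move#1: H12:-1/####./####., H13:+1/####./##.##*
[####./##.##] end (terminal -1, V#2); searched ####./##... to 5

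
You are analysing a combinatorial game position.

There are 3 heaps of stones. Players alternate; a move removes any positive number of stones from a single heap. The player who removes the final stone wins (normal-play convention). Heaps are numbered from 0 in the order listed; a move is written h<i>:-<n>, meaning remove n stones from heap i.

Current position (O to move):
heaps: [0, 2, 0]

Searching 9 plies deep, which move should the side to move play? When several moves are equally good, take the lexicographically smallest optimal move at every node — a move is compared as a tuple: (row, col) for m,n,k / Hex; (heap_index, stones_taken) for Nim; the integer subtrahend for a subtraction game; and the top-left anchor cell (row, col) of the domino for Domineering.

p1 O@[(0,2,0)]: h1:-1[(0,1,0)]-1 h1:-2[(0,0,0)]+1*
p2 X@[(0,0,0)] terminal -1; root [(0,2,0)] d9

O's best at [(0,2,0)]: h1:-2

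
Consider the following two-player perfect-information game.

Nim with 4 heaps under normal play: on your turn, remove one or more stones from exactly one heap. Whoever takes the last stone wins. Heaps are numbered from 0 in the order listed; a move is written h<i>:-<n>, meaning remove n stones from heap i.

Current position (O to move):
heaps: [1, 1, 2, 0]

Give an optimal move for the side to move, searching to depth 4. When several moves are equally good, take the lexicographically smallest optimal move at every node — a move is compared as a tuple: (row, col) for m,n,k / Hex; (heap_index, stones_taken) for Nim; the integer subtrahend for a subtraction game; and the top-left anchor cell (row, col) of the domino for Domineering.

ply 1, O at (1,1,2,0) | h0:-1=-1→(0,1,2,0); h1:-1=-1→(1,0,2,0); h2:-1=-1→(1,1,1,0); h2:-2=+1→(1,1,0,0)*
ply 2, X at (1,1,0,0) | h0:-1=-1→(0,1,0,0)*; h1:-1=-1→(1,0,0,0)
ply 3, O at (0,1,0,0) | h1:-1=+1→(0,0,0,0)*
ply 4: (0,0,0,0) is terminal -1 (X); from (1,1,2,0) depth 4

O's best at [(1,1,2,0)]: h2:-2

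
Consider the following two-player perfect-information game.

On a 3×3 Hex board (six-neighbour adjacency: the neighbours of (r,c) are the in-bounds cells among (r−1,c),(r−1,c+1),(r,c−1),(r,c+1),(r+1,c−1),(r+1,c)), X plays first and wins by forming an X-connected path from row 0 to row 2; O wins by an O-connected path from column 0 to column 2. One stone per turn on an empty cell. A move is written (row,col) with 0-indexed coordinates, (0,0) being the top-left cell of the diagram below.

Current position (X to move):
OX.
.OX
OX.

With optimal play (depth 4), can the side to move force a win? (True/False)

ply 1, X at OX./.OX/OX. | (0,2)=+1→OXX/.OX/OX.*; (1,0)=-1→OX./XOX/OX.; (2,2)=-1→OX./.OX/OXX
ply 2: OXX/.OX/OX. is terminal -1 (O); from OX./.OX/OX. depth 4

X winning at [OX./.OX/OX.]: True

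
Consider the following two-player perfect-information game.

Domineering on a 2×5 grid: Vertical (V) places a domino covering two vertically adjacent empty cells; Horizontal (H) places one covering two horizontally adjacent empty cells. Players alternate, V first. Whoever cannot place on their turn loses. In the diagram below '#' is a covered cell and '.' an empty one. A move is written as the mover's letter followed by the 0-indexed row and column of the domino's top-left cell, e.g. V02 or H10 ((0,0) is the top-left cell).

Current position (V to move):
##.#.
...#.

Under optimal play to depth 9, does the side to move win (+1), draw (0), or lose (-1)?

value(##.#./...#., V) = +1

[##.#./...#.] V move#1: V02:+1/####./..##.*, V04:-1/##.##/...##
[####./..##.] H move#2: H10:-1/####./####.*
[####./####.] V move#3: V04:+1/#####/#####*
[#####/#####] end (terminal -1, H#4); searched ##.#./...#. to 9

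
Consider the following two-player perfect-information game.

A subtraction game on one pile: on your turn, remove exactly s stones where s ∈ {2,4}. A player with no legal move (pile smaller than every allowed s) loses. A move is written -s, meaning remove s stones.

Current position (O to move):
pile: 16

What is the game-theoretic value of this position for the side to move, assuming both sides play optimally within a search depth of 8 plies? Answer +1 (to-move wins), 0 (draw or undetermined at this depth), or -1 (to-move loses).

[16] O move#1: -2:-1/14, -4:+1/12*
[12] X move#2: -2:-1/10*, -4:-1/8
[10] O move#3: -2:-1/8, -4:+1/6*
[6] X move#4: -2:-1/4*, -4:-1/2
[4] O move#5: -2:-1/2, -4:+1/0*
[0] end (terminal -1, X#6); searched 16 to 8

value(16, O) = +1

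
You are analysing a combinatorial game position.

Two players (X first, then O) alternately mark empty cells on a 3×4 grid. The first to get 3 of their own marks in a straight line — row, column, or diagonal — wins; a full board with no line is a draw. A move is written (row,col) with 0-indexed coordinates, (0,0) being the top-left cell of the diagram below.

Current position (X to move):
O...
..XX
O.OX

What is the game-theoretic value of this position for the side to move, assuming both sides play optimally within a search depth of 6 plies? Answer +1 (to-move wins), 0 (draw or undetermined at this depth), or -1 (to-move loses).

value(O.../..XX/O.OX, X) = +1

p1 X@[O.../..XX/O.OX]: (0,1)[OX../..XX/O.OX]+1* (0,2)[O.X./..XX/O.OX]-1 (0,3)[O..X/..XX/O.OX]+1 (1,0)[O.../X.XX/O.OX]-1 (1,1)[O.../.XXX/O.OX]+1 (2,1)[O.../..XX/OXOX]-1
p2 O@[OX../..XX/O.OX] terminal -1; root [O.../..XX/O.OX] d6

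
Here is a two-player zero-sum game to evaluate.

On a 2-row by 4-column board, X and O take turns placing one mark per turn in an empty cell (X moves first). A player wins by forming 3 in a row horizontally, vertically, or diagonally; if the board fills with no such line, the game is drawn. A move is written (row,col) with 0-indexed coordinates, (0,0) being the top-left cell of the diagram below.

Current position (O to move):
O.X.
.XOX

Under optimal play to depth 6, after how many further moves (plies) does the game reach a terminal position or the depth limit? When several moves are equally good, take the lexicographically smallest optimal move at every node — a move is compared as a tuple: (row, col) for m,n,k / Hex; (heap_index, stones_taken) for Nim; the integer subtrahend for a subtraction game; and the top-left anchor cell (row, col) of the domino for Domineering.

PV length from [O.X./.XOX]: 3 plies

[O.X./.XOX] O move#1: (0,1):+0/OOX./.XOX*, (0,3):+0/O.XO/.XOX, (1,0):+0/O.X./OXOX
[OOX./.XOX] X move#2: (0,3):+0/OOXX/.XOX*, (1,0):+0/OOX./XXOX
[OOXX/.XOX] O move#3: (1,0):+0/OOXX/OXOX*
[OOXX/OXOX] end (terminal +0, X#4); searched O.X./.XOX to 6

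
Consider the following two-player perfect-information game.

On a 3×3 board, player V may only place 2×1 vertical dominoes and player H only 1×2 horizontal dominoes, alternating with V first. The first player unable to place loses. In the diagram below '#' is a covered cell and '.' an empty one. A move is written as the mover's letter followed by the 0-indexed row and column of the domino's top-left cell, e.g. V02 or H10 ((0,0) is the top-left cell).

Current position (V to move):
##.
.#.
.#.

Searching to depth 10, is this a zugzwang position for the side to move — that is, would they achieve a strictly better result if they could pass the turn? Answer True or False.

p1 V@[##./.#./.#.]: V02[###/.##/.#.]+1* V10[##./##./##.]+1 V12[##./.##/.##]+1
p2 H@[###/.##/.#.] terminal -1; root [##./.#./.#.] d10
suppose V passes — search the same position with H to move:
pass> p1 H@[##./.#./.#.] terminal -1; root [##./.#./.#.] d10
for V: play +1, pass +1

zugzwang(##./.#./.#., V) = False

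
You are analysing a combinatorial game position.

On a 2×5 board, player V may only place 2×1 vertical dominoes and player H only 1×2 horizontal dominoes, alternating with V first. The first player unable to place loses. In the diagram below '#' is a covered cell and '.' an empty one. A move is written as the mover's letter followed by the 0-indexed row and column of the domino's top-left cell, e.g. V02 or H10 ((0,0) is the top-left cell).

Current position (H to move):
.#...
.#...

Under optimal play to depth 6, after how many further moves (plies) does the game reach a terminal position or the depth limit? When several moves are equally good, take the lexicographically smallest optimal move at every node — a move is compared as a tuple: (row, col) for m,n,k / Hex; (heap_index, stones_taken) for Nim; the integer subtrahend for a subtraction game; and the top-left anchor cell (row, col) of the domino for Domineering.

PV length from [.#.../.#...]: 4 plies

p1 H@[.#.../.#...]: H02[.###./.#...]-1* H03[.#.##/.#...]-1 H12[.#.../.###.]-1 H13[.#.../.#.##]-1
p2 V@[.###./.#...]: V00[####./##...]-1 V04[.####/.#..#]+1*
p3 H@[.####/.#..#]: H12[.####/.####]-1*
p4 V@[.####/.####]: V00[#####/#####]+1*
p5 H@[#####/#####] terminal -1; root [.#.../.#...] d6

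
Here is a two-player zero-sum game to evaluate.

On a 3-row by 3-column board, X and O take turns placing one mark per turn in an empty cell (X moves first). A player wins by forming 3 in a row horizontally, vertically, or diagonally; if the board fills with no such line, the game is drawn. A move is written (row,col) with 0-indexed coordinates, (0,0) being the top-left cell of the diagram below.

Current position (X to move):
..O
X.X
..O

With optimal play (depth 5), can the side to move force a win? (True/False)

[..O/X.X/..O] X move#1: (0,0):+1/X.O/X.X/..O*, (0,1):-1/.XO/X.X/..O, (1,1):+1/..O/XXX/..O, (2,0):+1/..O/X.X/X.O, (2,1):-1/..O/X.X/.XO
[X.O/X.X/..O] O move#2: (0,1):-1/XOO/X.X/..O*, (1,1):-1/X.O/XOX/..O, (2,0):-1/X.O/X.X/O.O, (2,1):-1/X.O/X.X/.OO
[XOO/X.X/..O] X move#3: (1,1):+1/XOO/XXX/..O*, (2,0):+1/XOO/X.X/X.O, (2,1):+1/XOO/X.X/.XO
[XOO/XXX/..O] end (terminal -1, O#4); searched ..O/X.X/..O to 5

X winning at [..O/X.X/..O]: True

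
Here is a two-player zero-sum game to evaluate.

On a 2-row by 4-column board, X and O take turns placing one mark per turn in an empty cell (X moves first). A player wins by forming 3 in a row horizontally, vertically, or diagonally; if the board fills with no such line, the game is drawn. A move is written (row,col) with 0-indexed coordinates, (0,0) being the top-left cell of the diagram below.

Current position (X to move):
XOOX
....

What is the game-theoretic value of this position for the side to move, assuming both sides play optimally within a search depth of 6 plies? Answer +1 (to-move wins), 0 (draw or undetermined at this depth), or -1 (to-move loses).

value(XOOX/...., X) = 0

[XOOX/....] X move#1: (1,0):+0/XOOX/X...*, (1,1):+0/XOOX/.X.., (1,2):+0/XOOX/..X., (1,3):+0/XOOX/...X
[XOOX/X...] O move#2: (1,1):+0/XOOX/XO..*, (1,2):+0/XOOX/X.O., (1,3):+0/XOOX/X..O
[XOOX/XO..] X move#3: (1,2):+0/XOOX/XOX.*, (1,3):+0/XOOX/XO.X
[XOOX/XOX.] O move#4: (1,3):+0/XOOX/XOXO*
[XOOX/XOXO] end (terminal +0, X#5); searched XOOX/.... to 6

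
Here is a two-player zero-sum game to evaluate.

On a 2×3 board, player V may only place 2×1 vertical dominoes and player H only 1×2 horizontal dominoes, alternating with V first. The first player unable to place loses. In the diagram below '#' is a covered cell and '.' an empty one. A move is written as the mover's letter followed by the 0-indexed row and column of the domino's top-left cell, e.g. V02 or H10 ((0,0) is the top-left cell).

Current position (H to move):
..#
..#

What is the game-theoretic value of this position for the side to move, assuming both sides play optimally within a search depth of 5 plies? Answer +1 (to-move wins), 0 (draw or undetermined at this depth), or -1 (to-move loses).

value(..#/..#, H) = +1

[..#/..#] H move#1: H00:+1/###/..#*, H10:+1/..#/###
[###/..#] end (terminal -1, V#2); searched ..#/..# to 5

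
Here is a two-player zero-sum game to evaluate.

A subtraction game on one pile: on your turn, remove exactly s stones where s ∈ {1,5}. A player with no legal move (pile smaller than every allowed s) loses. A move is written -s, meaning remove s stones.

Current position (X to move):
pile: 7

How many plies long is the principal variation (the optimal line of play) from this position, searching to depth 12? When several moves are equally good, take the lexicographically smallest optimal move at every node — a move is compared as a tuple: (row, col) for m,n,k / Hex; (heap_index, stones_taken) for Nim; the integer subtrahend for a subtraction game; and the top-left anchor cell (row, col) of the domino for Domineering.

ply 1, X at 7 | -1=+1→6*; -5=+1→2
ply 2, O at 6 | -1=-1→5*; -5=-1→1
ply 3, X at 5 | -1=+1→4*; -5=+1→0
ply 4, O at 4 | -1=-1→3*
ply 5, X at 3 | -1=+1→2*
ply 6, O at 2 | -1=-1→1*
ply 7, X at 1 | -1=+1→0*
ply 8: 0 is terminal -1 (O); from 7 depth 12

PV length from [7]: 7 plies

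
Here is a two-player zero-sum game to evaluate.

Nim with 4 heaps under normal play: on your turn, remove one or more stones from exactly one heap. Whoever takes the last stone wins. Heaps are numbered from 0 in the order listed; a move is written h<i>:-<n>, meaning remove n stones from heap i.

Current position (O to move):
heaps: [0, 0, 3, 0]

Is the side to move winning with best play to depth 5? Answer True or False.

O winning at [(0,0,3,0)]: True

ply 1, O at (0,0,3,0) | h2:-1=-1→(0,0,2,0); h2:-2=-1→(0,0,1,0); h2:-3=+1→(0,0,0,0)*
ply 2: (0,0,0,0) is terminal -1 (X); from (0,0,3,0) depth 5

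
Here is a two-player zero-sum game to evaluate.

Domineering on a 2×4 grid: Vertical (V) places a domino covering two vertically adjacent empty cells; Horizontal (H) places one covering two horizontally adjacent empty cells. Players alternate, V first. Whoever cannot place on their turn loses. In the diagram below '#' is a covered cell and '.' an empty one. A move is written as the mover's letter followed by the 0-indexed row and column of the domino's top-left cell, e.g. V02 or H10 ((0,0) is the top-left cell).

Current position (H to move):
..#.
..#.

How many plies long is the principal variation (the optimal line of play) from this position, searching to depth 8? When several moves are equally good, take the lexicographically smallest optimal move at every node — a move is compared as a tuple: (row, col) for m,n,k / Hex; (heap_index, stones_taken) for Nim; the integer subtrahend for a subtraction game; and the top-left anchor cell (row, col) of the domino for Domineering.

PV length from [..#./..#.]: 3 plies

p1 H@[..#./..#.]: H00[###./..#.]+1* H10[..#./###.]+1
p2 V@[###./..#.]: V03[####/..##]-1*
p3 H@[####/..##]: H10[####/####]+1*
p4 V@[####/####] terminal -1; root [..#./..#.] d8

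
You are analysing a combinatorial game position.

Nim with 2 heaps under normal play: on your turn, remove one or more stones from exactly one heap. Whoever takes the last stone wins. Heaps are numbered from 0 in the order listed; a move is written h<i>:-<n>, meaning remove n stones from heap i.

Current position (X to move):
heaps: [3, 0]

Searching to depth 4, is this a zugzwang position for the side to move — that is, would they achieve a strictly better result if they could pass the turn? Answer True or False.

zugzwang((3,0), X) = False

ply 1, X at (3,0) | h0:-1=-1→(2,0); h0:-2=-1→(1,0); h0:-3=+1→(0,0)*
ply 2: (0,0) is terminal -1 (O); from (3,0) depth 4
pass branch (O moves first from the same position):
  | ply 1, O at (3,0) | h0:-1=-1→(2,0); h0:-2=-1→(1,0); h0:-3=+1→(0,0)*
  | ply 2: (0,0) is terminal -1 (X); from (3,0) depth 4
X moving scores +1; X passing scores -1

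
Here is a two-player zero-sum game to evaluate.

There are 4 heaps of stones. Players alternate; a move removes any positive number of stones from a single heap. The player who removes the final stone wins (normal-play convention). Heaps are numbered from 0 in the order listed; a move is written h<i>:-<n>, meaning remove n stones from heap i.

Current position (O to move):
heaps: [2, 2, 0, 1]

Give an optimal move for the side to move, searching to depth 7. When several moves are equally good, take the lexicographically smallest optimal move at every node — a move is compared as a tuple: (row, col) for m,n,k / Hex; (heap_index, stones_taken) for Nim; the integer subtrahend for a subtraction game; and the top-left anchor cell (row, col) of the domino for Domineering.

O's best at [(2,2,0,1)]: h3:-1

ply 1, O at (2,2,0,1) | h0:-1=-1→(1,2,0,1); h0:-2=-1→(0,2,0,1); h1:-1=-1→(2,1,0,1); h1:-2=-1→(2,0,0,1); h3:-1=+1→(2,2,0,0)*
ply 2, X at (2,2,0,0) | h0:-1=-1→(1,2,0,0)*; h0:-2=-1→(0,2,0,0); h1:-1=-1→(2,1,0,0); h1:-2=-1→(2,0,0,0)
ply 3, O at (1,2,0,0) | h0:-1=-1→(0,2,0,0); h1:-1=+1→(1,1,0,0)*; h1:-2=-1→(1,0,0,0)
ply 4, X at (1,1,0,0) | h0:-1=-1→(0,1,0,0)*; h1:-1=-1→(1,0,0,0)
ply 5, O at (0,1,0,0) | h1:-1=+1→(0,0,0,0)*
ply 6: (0,0,0,0) is terminal -1 (X); from (2,2,0,1) depth 7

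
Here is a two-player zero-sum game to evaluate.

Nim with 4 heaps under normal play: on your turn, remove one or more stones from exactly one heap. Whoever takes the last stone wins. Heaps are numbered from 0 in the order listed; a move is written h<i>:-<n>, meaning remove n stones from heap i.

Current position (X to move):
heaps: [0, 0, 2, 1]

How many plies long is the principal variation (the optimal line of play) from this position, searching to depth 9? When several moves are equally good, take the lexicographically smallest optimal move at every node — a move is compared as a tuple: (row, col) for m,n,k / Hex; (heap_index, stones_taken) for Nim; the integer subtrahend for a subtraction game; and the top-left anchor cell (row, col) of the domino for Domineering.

ply 1, X at (0,0,2,1) | h2:-1=+1→(0,0,1,1)*; h2:-2=-1→(0,0,0,1); h3:-1=-1→(0,0,2,0)
ply 2, O at (0,0,1,1) | h2:-1=-1→(0,0,0,1)*; h3:-1=-1→(0,0,1,0)
ply 3, X at (0,0,0,1) | h3:-1=+1→(0,0,0,0)*
ply 4: (0,0,0,0) is terminal -1 (O); from (0,0,2,1) depth 9

PV length from [(0,0,2,1)]: 3 plies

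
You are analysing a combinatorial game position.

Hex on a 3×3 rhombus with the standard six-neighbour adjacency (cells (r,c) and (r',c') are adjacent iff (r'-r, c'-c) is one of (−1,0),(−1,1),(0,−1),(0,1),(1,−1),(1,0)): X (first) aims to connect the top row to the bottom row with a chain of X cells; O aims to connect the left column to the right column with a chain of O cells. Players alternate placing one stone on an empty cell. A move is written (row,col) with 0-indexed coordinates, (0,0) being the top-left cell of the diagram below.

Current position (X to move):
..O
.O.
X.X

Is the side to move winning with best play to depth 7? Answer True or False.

X winning at [..O/.O./X.X]: True

ply 1, X at ..O/.O./X.X | (0,0)=-1→X.O/.O./X.X; (0,1)=-1→.XO/.O./X.X; (1,0)=+1→..O/XO./X.X*; (1,2)=-1→..O/.OX/X.X; (2,1)=-1→..O/.O./XXX
ply 2, O at ..O/XO./X.X | (0,0)=-1→O.O/XO./X.X*; (0,1)=-1→.OO/XO./X.X; (1,2)=-1→..O/XOO/X.X; (2,1)=-1→..O/XO./XOX
ply 3, X at O.O/XO./X.X | (0,1)=+1→OXO/XO./X.X*; (1,2)=-1→O.O/XOX/X.X; (2,1)=-1→O.O/XO./XXX
ply 4: OXO/XO./X.X is terminal -1 (O); from ..O/.O./X.X depth 7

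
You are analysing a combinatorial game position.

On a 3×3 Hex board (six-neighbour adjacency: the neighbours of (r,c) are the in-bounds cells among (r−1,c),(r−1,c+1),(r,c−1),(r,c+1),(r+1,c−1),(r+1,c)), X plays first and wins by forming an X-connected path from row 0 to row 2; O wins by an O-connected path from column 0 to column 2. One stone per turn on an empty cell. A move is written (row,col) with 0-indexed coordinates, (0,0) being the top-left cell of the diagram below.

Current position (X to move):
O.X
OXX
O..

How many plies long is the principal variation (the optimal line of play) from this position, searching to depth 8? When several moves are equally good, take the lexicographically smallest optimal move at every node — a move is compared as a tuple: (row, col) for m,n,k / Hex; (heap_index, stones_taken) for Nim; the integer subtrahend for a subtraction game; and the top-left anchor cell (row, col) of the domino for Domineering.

p1 X@[O.X/OXX/O..]: (0,1)[OXX/OXX/O..]+1* (2,1)[O.X/OXX/OX.]+1 (2,2)[O.X/OXX/O.X]+1
p2 O@[OXX/OXX/O..]: (2,1)[OXX/OXX/OO.]-1* (2,2)[OXX/OXX/O.O]-1
p3 X@[OXX/OXX/OO.]: (2,2)[OXX/OXX/OOX]+1*
p4 O@[OXX/OXX/OOX] terminal -1; root [O.X/OXX/O..] d8

PV length from [O.X/OXX/O..]: 3 plies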